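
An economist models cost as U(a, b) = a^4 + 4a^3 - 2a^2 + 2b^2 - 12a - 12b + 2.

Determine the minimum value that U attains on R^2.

U(a,b) separates as P(a) + Q(b) + 2, so its minimum is min P + min Q + 2.
P'(a) = 4(a - 1)(a + 1)(a + 3) vanishes at a ∈ {-3, -1, 1}; Q'(b) = 4b - 12 vanishes at b ∈ {3}.
Local minima of P (where P''>0): P(-3)=-9, P(1)=-9. Local minima of Q: Q(3)=-18.
So the global minimum of U is P(-3) + Q(3) + 2 = -9 − 18 + 2 = -25, attained at (-3, 3).

-25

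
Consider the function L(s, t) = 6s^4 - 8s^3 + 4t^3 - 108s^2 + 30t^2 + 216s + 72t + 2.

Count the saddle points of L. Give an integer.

L separates as a function of s plus a function of t, so ∇L=0 decouples.
∂L/∂s = 24(s - 3)(s - 1)(s + 3) = 0 at s ∈ {-3, 1, 3}; ∂L/∂t = 12(t + 2)(t + 3) = 0 at t ∈ {-3, -2}.
The Hessian is diagonal: diag(L_ss, L_tt). Second derivatives: L_ss(-3)=576, L_ss(1)=-192, L_ss(3)=288; L_tt(-3)=-12, L_tt(-2)=12.
Saddle points occur where the two diagonal entries have opposite signs: (-3, -3), (1, -2), (3, -3). Count: 3.

3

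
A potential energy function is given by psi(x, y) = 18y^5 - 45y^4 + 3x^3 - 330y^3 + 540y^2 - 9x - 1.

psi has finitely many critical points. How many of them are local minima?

2

psi separates as a function of x plus a function of y, so ∇psi=0 decouples.
∂psi/∂x = 9(x - 1)(x + 1) = 0 at x ∈ {-1, 1}; ∂psi/∂y = 90y(y - 4)(y - 1)(y + 3) = 0 at y ∈ {-3, 0, 1, 4}.
The Hessian is diagonal: diag(psi_xx, psi_yy). Second derivatives: psi_xx(-1)=-18, psi_xx(1)=18; psi_yy(-3)=-7560, psi_yy(0)=1080, psi_yy(1)=-1080, psi_yy(4)=7560.
Local minima occur where both diagonal entries positive: (1, 0), (1, 4). Count: 2.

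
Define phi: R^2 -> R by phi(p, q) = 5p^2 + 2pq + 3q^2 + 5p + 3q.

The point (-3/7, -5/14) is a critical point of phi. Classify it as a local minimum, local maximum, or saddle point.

local minimum

The Hessian of phi is constant: H = [[10, 2], [2, 6]].
det(H) = 10·6 − 2² = 56.
det(H) > 0 and tr(H) = 16 > 0, so H is positive definite and the point is a local minimum.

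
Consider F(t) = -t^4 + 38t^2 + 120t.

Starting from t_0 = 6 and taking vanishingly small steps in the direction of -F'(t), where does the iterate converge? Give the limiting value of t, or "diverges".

diverges

F'(t) = -4(t - 5)(t + 2)(t + 3), so F'(6) = -288.
Gradient descent moves in the -F' direction, i.e. t is increasing.
There is no critical point above t=6, and F' keeps the same sign, so the iterate runs off to +∞.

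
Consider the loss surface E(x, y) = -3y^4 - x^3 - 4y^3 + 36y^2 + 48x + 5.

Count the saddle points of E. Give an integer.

3

E separates as a function of x plus a function of y, so ∇E=0 decouples.
∂E/∂x = -3(x - 4)(x + 4) = 0 at x ∈ {-4, 4}; ∂E/∂y = -12y(y - 2)(y + 3) = 0 at y ∈ {-3, 0, 2}.
The Hessian is diagonal: diag(E_xx, E_yy). Second derivatives: E_xx(-4)=24, E_xx(4)=-24; E_yy(-3)=-180, E_yy(0)=72, E_yy(2)=-120.
Saddle points occur where the two diagonal entries have opposite signs: (-4, -3), (-4, 2), (4, 0). Count: 3.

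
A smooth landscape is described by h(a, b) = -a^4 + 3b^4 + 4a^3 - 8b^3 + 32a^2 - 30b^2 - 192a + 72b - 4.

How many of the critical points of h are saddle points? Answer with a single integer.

5

h separates as a function of a plus a function of b, so ∇h=0 decouples.
∂h/∂a = -4(a - 4)(a - 3)(a + 4) = 0 at a ∈ {-4, 3, 4}; ∂h/∂b = 12(b - 3)(b - 1)(b + 2) = 0 at b ∈ {-2, 1, 3}.
The Hessian is diagonal: diag(h_aa, h_bb). Second derivatives: h_aa(-4)=-224, h_aa(3)=28, h_aa(4)=-32; h_bb(-2)=180, h_bb(1)=-72, h_bb(3)=120.
Saddle points occur where the two diagonal entries have opposite signs: (-4, -2), (-4, 3), (3, 1), (4, -2), (4, 3). Count: 5.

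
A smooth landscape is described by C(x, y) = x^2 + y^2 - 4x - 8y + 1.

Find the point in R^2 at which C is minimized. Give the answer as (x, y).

C(x,y) separates as P(x) + Q(y) + 1, so its minimum is min P + min Q + 1.
P'(x) = 2x - 4 vanishes at x ∈ {2}; Q'(y) = 2y - 8 vanishes at y ∈ {4}.
Local minima of P (where P''>0): P(2)=-4. Local minima of Q: Q(4)=-16.
So the global minimum of C is P(2) + Q(4) + 1 = -4 − 16 + 1 = -19, attained at (2, 4).

(2, 4)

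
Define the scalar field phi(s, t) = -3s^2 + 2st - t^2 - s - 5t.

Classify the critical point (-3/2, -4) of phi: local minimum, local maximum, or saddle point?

local maximum

The Hessian of phi is constant: H = [[-6, 2], [2, -2]].
det(H) = (-6)·(-2) − 2² = 8.
det(H) > 0 and tr(H) = -8 < 0, so H is negative definite and the point is a local maximum.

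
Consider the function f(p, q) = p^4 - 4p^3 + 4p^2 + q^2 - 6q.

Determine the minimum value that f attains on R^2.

f(p,q) separates as A(p) + B(q), so its minimum is min A + min B.
A'(p) = 4p(p - 2)(p - 1) vanishes at p ∈ {0, 1, 2}; B'(q) = 2q - 6 vanishes at q ∈ {3}.
Local minima of A (where A''>0): A(0)=0, A(2)=0. Local minima of B: B(3)=-9.
So the global minimum of f is A(0) + B(3) = 0 − 9 = -9, attained at (0, 3).

-9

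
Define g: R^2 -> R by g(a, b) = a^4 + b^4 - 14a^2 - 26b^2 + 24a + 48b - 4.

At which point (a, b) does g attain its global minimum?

g(a,b) separates as P(a) + Q(b) − 4, so its minimum is min P + min Q − 4.
P'(a) = 4(a - 2)(a - 1)(a + 3) vanishes at a ∈ {-3, 1, 2}; Q'(b) = 4(b - 3)(b - 1)(b + 4) vanishes at b ∈ {-4, 1, 3}.
Local minima of P (where P''>0): P(-3)=-117, P(2)=8. Local minima of Q: Q(-4)=-352, Q(3)=-9.
So the global minimum of g is P(-3) + Q(-4) − 4 = -117 − 352 − 4 = -473, attained at (-3, -4).

(-3, -4)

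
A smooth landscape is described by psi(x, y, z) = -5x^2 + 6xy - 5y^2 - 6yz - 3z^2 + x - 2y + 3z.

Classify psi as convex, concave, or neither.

psi is quadratic, so its Hessian is the constant matrix H = [[-10, 6, 0], [6, -10, -6], [0, -6, -6]].
Leading principal minors: -10, 64, -24.
Signs alternate −, +, − ⇒ H ≺ 0 ⇒ concave.

concave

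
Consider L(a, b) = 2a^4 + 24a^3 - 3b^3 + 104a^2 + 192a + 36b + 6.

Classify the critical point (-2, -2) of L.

The mixed partial ∂²L/∂a∂b is 0, so the Hessian at any point is diag(L_aa, L_bb) = diag(8(3a^2 + 18a + 26), -18b).
At (-2, -2): H = diag(16, 36).
Both eigenvalues are positive, so H is positive definite: a local minimum.

local minimum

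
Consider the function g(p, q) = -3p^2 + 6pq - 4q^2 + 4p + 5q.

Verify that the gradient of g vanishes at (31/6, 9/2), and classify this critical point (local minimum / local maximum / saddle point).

local maximum

∇g = (-6p + 6q + 4, 6p - 8q + 5); substituting (31/6, 9/2) gives ∇g = (0, 0), so (31/6, 9/2) is indeed a critical point.
The Hessian of g is constant: H = [[-6, 6], [6, -8]].
det(H) = (-6)·(-8) − 6² = 12.
det(H) > 0 and tr(H) = -14 < 0, so H is negative definite and the point is a local maximum.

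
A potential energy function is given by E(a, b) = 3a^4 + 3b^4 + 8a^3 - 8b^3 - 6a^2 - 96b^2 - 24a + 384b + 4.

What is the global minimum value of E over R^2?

E(a,b) separates as P(a) + Q(b) + 4, so its minimum is min P + min Q + 4.
P'(a) = 12(a - 1)(a + 1)(a + 2) vanishes at a ∈ {-2, -1, 1}; Q'(b) = 12(b - 4)(b - 2)(b + 4) vanishes at b ∈ {-4, 2, 4}.
Local minima of P (where P''>0): P(-2)=8, P(1)=-19. Local minima of Q: Q(-4)=-1792, Q(4)=256.
So the global minimum of E is P(1) + Q(-4) + 4 = -19 − 1792 + 4 = -1807, attained at (1, -4).

-1807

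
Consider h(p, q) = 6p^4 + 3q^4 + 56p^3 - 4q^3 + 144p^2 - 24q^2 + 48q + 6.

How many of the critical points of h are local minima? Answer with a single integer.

4

h separates as a function of p plus a function of q, so ∇h=0 decouples.
∂h/∂p = 24p(p + 3)(p + 4) = 0 at p ∈ {-4, -3, 0}; ∂h/∂q = 12(q - 2)(q - 1)(q + 2) = 0 at q ∈ {-2, 1, 2}.
The Hessian is diagonal: diag(h_pp, h_qq). Second derivatives: h_pp(-4)=96, h_pp(-3)=-72, h_pp(0)=288; h_qq(-2)=144, h_qq(1)=-36, h_qq(2)=48.
Local minima occur where both diagonal entries positive: (-4, -2), (-4, 2), (0, -2), (0, 2). Count: 4.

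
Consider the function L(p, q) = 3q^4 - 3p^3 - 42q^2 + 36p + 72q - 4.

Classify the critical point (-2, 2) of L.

The mixed partial ∂²L/∂p∂q is 0, so the Hessian at any point is diag(L_pp, L_qq) = diag(-18p, 12(3q^2 - 7)).
At (-2, 2): H = diag(36, 60).
Both eigenvalues are positive, so H is positive definite: a local minimum.

local minimum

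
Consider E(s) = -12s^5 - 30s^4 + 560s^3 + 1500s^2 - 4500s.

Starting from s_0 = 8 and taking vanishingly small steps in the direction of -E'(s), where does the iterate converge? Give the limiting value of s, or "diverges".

E'(s) = -60(s - 5)(s - 1)(s + 3)(s + 5), so E'(8) = -180180.
Gradient descent moves in the -E' direction, i.e. s is increasing.
There is no critical point above s=8, and E' keeps the same sign, so the iterate runs off to +∞.

diverges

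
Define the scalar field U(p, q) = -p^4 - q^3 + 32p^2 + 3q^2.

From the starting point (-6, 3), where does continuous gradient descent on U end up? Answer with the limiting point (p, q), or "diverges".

U is separable, so gradient descent decouples: p follows -∂U/∂p, q follows -∂U/∂q.
∂U/∂p = -4p(p - 4)(p + 4); at p=-6 this is 480, so p decreases.
∂U/∂q = -3q(q - 2); at q=3 this is -9, so q increases.
The p-coordinate has no critical point in that direction and runs off to infinity.

diverges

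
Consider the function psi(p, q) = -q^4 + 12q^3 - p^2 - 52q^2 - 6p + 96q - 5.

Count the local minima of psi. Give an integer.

psi separates as a function of p plus a function of q, so ∇psi=0 decouples.
∂psi/∂p = -2(p + 3) = 0 at p ∈ {-3}; ∂psi/∂q = -4(q - 4)(q - 3)(q - 2) = 0 at q ∈ {2, 3, 4}.
The Hessian is diagonal: diag(psi_pp, psi_qq). Second derivatives: psi_pp(-3)=-2; psi_qq(2)=-8, psi_qq(3)=4, psi_qq(4)=-8.
Local minima occur where both diagonal entries positive: none. Count: 0.

0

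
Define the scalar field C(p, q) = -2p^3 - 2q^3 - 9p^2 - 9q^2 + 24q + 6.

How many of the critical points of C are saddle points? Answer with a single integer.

C separates as a function of p plus a function of q, so ∇C=0 decouples.
∂C/∂p = -6p(p + 3) = 0 at p ∈ {-3, 0}; ∂C/∂q = -6(q - 1)(q + 4) = 0 at q ∈ {-4, 1}.
The Hessian is diagonal: diag(C_pp, C_qq). Second derivatives: C_pp(-3)=18, C_pp(0)=-18; C_qq(-4)=30, C_qq(1)=-30.
Saddle points occur where the two diagonal entries have opposite signs: (-3, 1), (0, -4). Count: 2.

2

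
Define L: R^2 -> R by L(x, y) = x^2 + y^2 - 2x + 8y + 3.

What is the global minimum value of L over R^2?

-14

L(x,y) separates as P(x) + Q(y) + 3, so its minimum is min P + min Q + 3.
P'(x) = 2x - 2 vanishes at x ∈ {1}; Q'(y) = 2y + 8 vanishes at y ∈ {-4}.
Local minima of P (where P''>0): P(1)=-1. Local minima of Q: Q(-4)=-16.
So the global minimum of L is P(1) + Q(-4) + 3 = -1 − 16 + 3 = -14, attained at (1, -4).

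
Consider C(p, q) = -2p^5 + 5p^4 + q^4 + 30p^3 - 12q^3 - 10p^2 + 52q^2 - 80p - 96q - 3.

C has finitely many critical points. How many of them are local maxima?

C separates as a function of p plus a function of q, so ∇C=0 decouples.
∂C/∂p = -10(p - 4)(p - 1)(p + 1)(p + 2) = 0 at p ∈ {-2, -1, 1, 4}; ∂C/∂q = 4(q - 4)(q - 3)(q - 2) = 0 at q ∈ {2, 3, 4}.
The Hessian is diagonal: diag(C_pp, C_qq). Second derivatives: C_pp(-2)=180, C_pp(-1)=-100, C_pp(1)=180, C_pp(4)=-900; C_qq(2)=8, C_qq(3)=-4, C_qq(4)=8.
Local maxima occur where both diagonal entries negative: (-1, 3), (4, 3). Count: 2.

2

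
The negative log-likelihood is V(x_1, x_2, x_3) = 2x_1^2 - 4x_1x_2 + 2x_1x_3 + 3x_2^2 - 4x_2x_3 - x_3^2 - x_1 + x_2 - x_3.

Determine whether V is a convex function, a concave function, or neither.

V is quadratic, so its Hessian is the constant matrix H = [[4, -4, 2], [-4, 6, -4], [2, -4, -2]].
Leading principal minors: 4, 8, -40.
Neither pattern holds ⇒ H is indefinite ⇒ neither convex nor concave.

neither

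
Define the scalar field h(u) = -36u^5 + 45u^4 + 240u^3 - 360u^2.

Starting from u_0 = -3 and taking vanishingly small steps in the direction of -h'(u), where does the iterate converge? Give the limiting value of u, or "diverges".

-2

h'(u) = -180u(u - 2)(u - 1)(u + 2), so h'(-3) = -10800.
Gradient descent moves in the -h' direction, i.e. u is increasing.
The nearest critical point in that direction is u = -2, where h'' = 4320 > 0 (a local minimum). The iterate converges there.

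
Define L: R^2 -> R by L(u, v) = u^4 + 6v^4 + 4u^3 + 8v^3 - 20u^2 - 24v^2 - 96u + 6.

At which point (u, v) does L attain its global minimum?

(3, -2)

L(u,v) separates as P(u) + Q(v) + 6, so its minimum is min P + min Q + 6.
P'(u) = 4(u - 3)(u + 2)(u + 4) vanishes at u ∈ {-4, -2, 3}; Q'(v) = 24v(v - 1)(v + 2) vanishes at v ∈ {-2, 0, 1}.
Local minima of P (where P''>0): P(-4)=64, P(3)=-279. Local minima of Q: Q(-2)=-64, Q(1)=-10.
So the global minimum of L is P(3) + Q(-2) + 6 = -279 − 64 + 6 = -337, attained at (3, -2).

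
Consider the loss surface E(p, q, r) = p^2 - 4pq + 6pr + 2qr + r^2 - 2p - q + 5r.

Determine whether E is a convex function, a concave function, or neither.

neither

E is quadratic, so its Hessian is the constant matrix H = [[2, -4, 6], [-4, 0, 2], [6, 2, 2]].
Leading principal minors: 2, -16, -136.
Neither pattern holds ⇒ H is indefinite ⇒ neither convex nor concave.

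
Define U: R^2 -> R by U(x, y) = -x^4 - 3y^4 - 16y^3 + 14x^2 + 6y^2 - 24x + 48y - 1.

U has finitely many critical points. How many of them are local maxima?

U separates as a function of x plus a function of y, so ∇U=0 decouples.
∂U/∂x = -4(x - 2)(x - 1)(x + 3) = 0 at x ∈ {-3, 1, 2}; ∂U/∂y = -12(y - 1)(y + 1)(y + 4) = 0 at y ∈ {-4, -1, 1}.
The Hessian is diagonal: diag(U_xx, U_yy). Second derivatives: U_xx(-3)=-80, U_xx(1)=16, U_xx(2)=-20; U_yy(-4)=-180, U_yy(-1)=72, U_yy(1)=-120.
Local maxima occur where both diagonal entries negative: (-3, -4), (-3, 1), (2, -4), (2, 1). Count: 4.

4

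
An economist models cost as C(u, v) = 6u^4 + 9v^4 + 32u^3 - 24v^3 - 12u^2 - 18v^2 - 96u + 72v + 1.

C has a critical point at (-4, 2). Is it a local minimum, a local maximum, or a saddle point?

The mixed partial ∂²C/∂u∂v is 0, so the Hessian at any point is diag(C_uu, C_vv) = diag(24(3u^2 + 8u - 1), 36(3v^2 - 4v - 1)).
At (-4, 2): H = diag(360, 108).
Both eigenvalues are positive, so H is positive definite: a local minimum.

local minimum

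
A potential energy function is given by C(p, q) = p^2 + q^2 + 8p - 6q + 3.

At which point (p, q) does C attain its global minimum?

C(p,q) separates as A(p) + B(q) + 3, so its minimum is min A + min B + 3.
A'(p) = 2p + 8 vanishes at p ∈ {-4}; B'(q) = 2q - 6 vanishes at q ∈ {3}.
Local minima of A (where A''>0): A(-4)=-16. Local minima of B: B(3)=-9.
So the global minimum of C is A(-4) + B(3) + 3 = -16 − 9 + 3 = -22, attained at (-4, 3).

(-4, 3)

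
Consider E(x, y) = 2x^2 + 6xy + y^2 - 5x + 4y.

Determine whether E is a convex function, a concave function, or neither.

neither

E is quadratic, so its Hessian is the constant matrix H = [[4, 6], [6, 2]].
det(H) = -28, tr(H) = 6.
det(H) < 0, so H is indefinite: neither convex nor concave.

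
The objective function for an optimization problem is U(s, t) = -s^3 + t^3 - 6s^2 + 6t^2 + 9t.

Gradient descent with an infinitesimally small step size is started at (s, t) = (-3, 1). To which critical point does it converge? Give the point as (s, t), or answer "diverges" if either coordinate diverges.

U is separable, so gradient descent decouples: s follows -∂U/∂s, t follows -∂U/∂t.
∂U/∂s = -3s(s + 4); at s=-3 this is 9, so s decreases.
∂U/∂t = 3(t + 1)(t + 3); at t=1 this is 24, so t decreases.
s converges to its nearest critical value -4 (a local min of the s-part); t converges to -1. The iterate converges to (-4, -1).

(-4, -1)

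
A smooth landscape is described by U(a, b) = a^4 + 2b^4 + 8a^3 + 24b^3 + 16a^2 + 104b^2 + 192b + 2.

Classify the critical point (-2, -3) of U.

The mixed partial ∂²U/∂a∂b is 0, so the Hessian at any point is diag(U_aa, U_bb) = diag(4(3a^2 + 12a + 8), 8(3b^2 + 18b + 26)).
At (-2, -3): H = diag(-16, -8).
Both eigenvalues are negative, so H is negative definite: a local maximum.

local maximum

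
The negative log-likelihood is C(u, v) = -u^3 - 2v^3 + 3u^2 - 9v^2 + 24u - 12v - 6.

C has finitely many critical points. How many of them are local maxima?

1

C separates as a function of u plus a function of v, so ∇C=0 decouples.
∂C/∂u = -3(u - 4)(u + 2) = 0 at u ∈ {-2, 4}; ∂C/∂v = -6(v + 1)(v + 2) = 0 at v ∈ {-2, -1}.
The Hessian is diagonal: diag(C_uu, C_vv). Second derivatives: C_uu(-2)=18, C_uu(4)=-18; C_vv(-2)=6, C_vv(-1)=-6.
Local maxima occur where both diagonal entries negative: (4, -1). Count: 1.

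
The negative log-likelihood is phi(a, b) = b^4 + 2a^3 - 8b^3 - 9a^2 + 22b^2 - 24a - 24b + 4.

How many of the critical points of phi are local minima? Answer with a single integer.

phi separates as a function of a plus a function of b, so ∇phi=0 decouples.
∂phi/∂a = 6(a - 4)(a + 1) = 0 at a ∈ {-1, 4}; ∂phi/∂b = 4(b - 3)(b - 2)(b - 1) = 0 at b ∈ {1, 2, 3}.
The Hessian is diagonal: diag(phi_aa, phi_bb). Second derivatives: phi_aa(-1)=-30, phi_aa(4)=30; phi_bb(1)=8, phi_bb(2)=-4, phi_bb(3)=8.
Local minima occur where both diagonal entries positive: (4, 1), (4, 3). Count: 2.

2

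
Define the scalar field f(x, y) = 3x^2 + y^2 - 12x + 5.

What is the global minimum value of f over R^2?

-7

f(x,y) separates as P(x) + Q(y) + 5, so its minimum is min P + min Q + 5.
P'(x) = 6x - 12 vanishes at x ∈ {2}; Q'(y) = 2y vanishes at y ∈ {0}.
Local minima of P (where P''>0): P(2)=-12. Local minima of Q: Q(0)=0.
So the global minimum of f is P(2) + Q(0) + 5 = -12 + 0 + 5 = -7, attained at (2, 0).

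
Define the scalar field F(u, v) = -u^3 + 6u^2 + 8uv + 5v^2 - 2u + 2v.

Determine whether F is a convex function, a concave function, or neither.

neither

The term -u^3 is cubic, so the Hessian is not constant.
∂²F/∂u² = -6u + 12, which takes both signs as u varies (negative for sufficiently large u). A diagonal entry of the Hessian changing sign means the Hessian is neither positive- nor negative-semidefinite on all of R^2.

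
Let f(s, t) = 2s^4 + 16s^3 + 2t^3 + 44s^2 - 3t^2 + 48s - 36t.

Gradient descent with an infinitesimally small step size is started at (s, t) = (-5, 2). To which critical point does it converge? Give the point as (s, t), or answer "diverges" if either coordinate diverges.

f is separable, so gradient descent decouples: s follows -∂f/∂s, t follows -∂f/∂t.
∂f/∂s = 8(s + 1)(s + 2)(s + 3); at s=-5 this is -192, so s increases.
∂f/∂t = 6(t - 3)(t + 2); at t=2 this is -24, so t increases.
s converges to its nearest critical value -3 (a local min of the s-part); t converges to 3. The iterate converges to (-3, 3).

(-3, 3)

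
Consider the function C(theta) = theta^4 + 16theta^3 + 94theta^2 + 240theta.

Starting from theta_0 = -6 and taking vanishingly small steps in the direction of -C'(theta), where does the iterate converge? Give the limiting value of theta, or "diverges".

-5

C'(theta) = 4(theta + 3)(theta + 4)(theta + 5), so C'(-6) = -24.
Gradient descent moves in the -C' direction, i.e. theta is increasing.
The nearest critical point in that direction is theta = -5, where C'' = 8 > 0 (a local minimum). The iterate converges there.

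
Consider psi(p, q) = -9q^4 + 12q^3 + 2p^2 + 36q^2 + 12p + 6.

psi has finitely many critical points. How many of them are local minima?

1

psi separates as a function of p plus a function of q, so ∇psi=0 decouples.
∂psi/∂p = 4(p + 3) = 0 at p ∈ {-3}; ∂psi/∂q = -36q(q - 2)(q + 1) = 0 at q ∈ {-1, 0, 2}.
The Hessian is diagonal: diag(psi_pp, psi_qq). Second derivatives: psi_pp(-3)=4; psi_qq(-1)=-108, psi_qq(0)=72, psi_qq(2)=-216.
Local minima occur where both diagonal entries positive: (-3, 0). Count: 1.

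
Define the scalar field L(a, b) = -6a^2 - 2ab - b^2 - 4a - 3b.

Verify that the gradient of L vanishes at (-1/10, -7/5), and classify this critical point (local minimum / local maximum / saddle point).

local maximum

∇L = (-12a - 2b - 4, -2a - 2b - 3); substituting (-1/10, -7/5) gives ∇L = (0, 0), so (-1/10, -7/5) is indeed a critical point.
The Hessian of L is constant: H = [[-12, -2], [-2, -2]].
det(H) = (-12)·(-2) − (-2)² = 20.
det(H) > 0 and tr(H) = -14 < 0, so H is negative definite and the point is a local maximum.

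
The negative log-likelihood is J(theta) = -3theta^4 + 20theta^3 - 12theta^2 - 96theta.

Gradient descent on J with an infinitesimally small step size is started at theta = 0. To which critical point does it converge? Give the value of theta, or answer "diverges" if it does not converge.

2

J'(theta) = -12(theta - 4)(theta - 2)(theta + 1), so J'(0) = -96.
Gradient descent moves in the -J' direction, i.e. theta is increasing.
The nearest critical point in that direction is theta = 2, where J'' = 72 > 0 (a local minimum). The iterate converges there.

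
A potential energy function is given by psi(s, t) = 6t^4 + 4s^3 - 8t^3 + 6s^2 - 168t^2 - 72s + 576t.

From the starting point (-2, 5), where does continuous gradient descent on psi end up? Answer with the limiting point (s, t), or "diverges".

(2, 3)

psi is separable, so gradient descent decouples: s follows -∂psi/∂s, t follows -∂psi/∂t.
∂psi/∂s = 12(s - 2)(s + 3); at s=-2 this is -48, so s increases.
∂psi/∂t = 24(t - 3)(t - 2)(t + 4); at t=5 this is 1296, so t decreases.
s converges to its nearest critical value 2 (a local min of the s-part); t converges to 3. The iterate converges to (2, 3).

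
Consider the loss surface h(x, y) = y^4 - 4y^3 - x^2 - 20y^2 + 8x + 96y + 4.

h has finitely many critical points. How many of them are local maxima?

1

h separates as a function of x plus a function of y, so ∇h=0 decouples.
∂h/∂x = -2(x - 4) = 0 at x ∈ {4}; ∂h/∂y = 4(y - 4)(y - 2)(y + 3) = 0 at y ∈ {-3, 2, 4}.
The Hessian is diagonal: diag(h_xx, h_yy). Second derivatives: h_xx(4)=-2; h_yy(-3)=140, h_yy(2)=-40, h_yy(4)=56.
Local maxima occur where both diagonal entries negative: (4, 2). Count: 1.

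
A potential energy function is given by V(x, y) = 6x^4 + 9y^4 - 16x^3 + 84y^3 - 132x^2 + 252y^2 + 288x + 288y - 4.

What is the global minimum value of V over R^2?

V(x,y) separates as P(x) + Q(y) − 4, so its minimum is min P + min Q − 4.
P'(x) = 24(x - 4)(x - 1)(x + 3) vanishes at x ∈ {-3, 1, 4}; Q'(y) = 36(y + 1)(y + 2)(y + 4) vanishes at y ∈ {-4, -2, -1}.
Local minima of P (where P''>0): P(-3)=-1134, P(4)=-448. Local minima of Q: Q(-4)=-192, Q(-1)=-111.
So the global minimum of V is P(-3) + Q(-4) − 4 = -1134 − 192 − 4 = -1330, attained at (-3, -4).

-1330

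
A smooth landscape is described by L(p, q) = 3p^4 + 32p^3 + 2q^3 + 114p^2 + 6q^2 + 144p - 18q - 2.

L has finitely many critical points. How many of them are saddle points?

L separates as a function of p plus a function of q, so ∇L=0 decouples.
∂L/∂p = 12(p + 1)(p + 3)(p + 4) = 0 at p ∈ {-4, -3, -1}; ∂L/∂q = 6(q - 1)(q + 3) = 0 at q ∈ {-3, 1}.
The Hessian is diagonal: diag(L_pp, L_qq). Second derivatives: L_pp(-4)=36, L_pp(-3)=-24, L_pp(-1)=72; L_qq(-3)=-24, L_qq(1)=24.
Saddle points occur where the two diagonal entries have opposite signs: (-4, -3), (-3, 1), (-1, -3). Count: 3.

3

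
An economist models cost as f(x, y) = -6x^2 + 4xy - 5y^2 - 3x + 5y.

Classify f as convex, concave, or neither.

f is quadratic, so its Hessian is the constant matrix H = [[-12, 4], [4, -10]].
det(H) = 104, tr(H) = -22.
det(H) > 0 and tr(H) < 0, so H is negative definite everywhere: concave.

concave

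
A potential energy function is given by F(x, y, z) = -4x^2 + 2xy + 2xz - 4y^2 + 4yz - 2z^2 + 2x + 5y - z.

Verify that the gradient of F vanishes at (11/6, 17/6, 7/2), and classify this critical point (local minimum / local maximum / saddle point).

∇F = (-8x + 2y + 2z + 2, 2x - 8y + 4z + 5, 2x + 4y - 4z - 1); substituting (11/6, 17/6, 7/2) gives ∇F = (0, 0, 0), so (11/6, 17/6, 7/2) is indeed a critical point.
The Hessian is constant: H = [[-8, 2, 2], [2, -8, 4], [2, 4, -4]].
Leading principal minors: Δ₁ = -8, Δ₂ = 60, Δ₃ = -48.
The minors alternate sign starting negative (−, +, −), so H is negative definite: a local maximum.

local maximum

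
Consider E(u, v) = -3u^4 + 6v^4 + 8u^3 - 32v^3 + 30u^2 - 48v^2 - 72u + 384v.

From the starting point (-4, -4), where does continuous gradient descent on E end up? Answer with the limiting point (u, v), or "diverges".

diverges

E is separable, so gradient descent decouples: u follows -∂E/∂u, v follows -∂E/∂v.
∂E/∂u = -12(u - 3)(u - 1)(u + 2); at u=-4 this is 840, so u decreases.
∂E/∂v = 24(v - 4)(v - 2)(v + 2); at v=-4 this is -2304, so v increases.
The u-coordinate has no critical point in that direction and runs off to infinity.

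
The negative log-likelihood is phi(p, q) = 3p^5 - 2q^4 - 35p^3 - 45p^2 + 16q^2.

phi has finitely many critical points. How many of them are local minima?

phi separates as a function of p plus a function of q, so ∇phi=0 decouples.
∂phi/∂p = 15p(p - 3)(p + 1)(p + 2) = 0 at p ∈ {-2, -1, 0, 3}; ∂phi/∂q = -8q(q - 2)(q + 2) = 0 at q ∈ {-2, 0, 2}.
The Hessian is diagonal: diag(phi_pp, phi_qq). Second derivatives: phi_pp(-2)=-150, phi_pp(-1)=60, phi_pp(0)=-90, phi_pp(3)=900; phi_qq(-2)=-64, phi_qq(0)=32, phi_qq(2)=-64.
Local minima occur where both diagonal entries positive: (-1, 0), (3, 0). Count: 2.

2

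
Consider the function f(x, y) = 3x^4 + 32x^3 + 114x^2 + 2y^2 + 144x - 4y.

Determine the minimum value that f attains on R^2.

f(x,y) separates as P(x) + Q(y), so its minimum is min P + min Q.
P'(x) = 12(x + 1)(x + 3)(x + 4) vanishes at x ∈ {-4, -3, -1}; Q'(y) = 4y - 4 vanishes at y ∈ {1}.
Local minima of P (where P''>0): P(-4)=-32, P(-1)=-59. Local minima of Q: Q(1)=-2.
So the global minimum of f is P(-1) + Q(1) = -59 − 2 = -61, attained at (-1, 1).

-61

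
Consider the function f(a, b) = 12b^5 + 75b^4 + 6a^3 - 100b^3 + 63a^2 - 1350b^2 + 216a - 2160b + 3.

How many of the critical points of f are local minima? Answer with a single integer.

2

f separates as a function of a plus a function of b, so ∇f=0 decouples.
∂f/∂a = 18(a + 3)(a + 4) = 0 at a ∈ {-4, -3}; ∂f/∂b = 60(b - 3)(b + 1)(b + 3)(b + 4) = 0 at b ∈ {-4, -3, -1, 3}.
The Hessian is diagonal: diag(f_aa, f_bb). Second derivatives: f_aa(-4)=-18, f_aa(-3)=18; f_bb(-4)=-1260, f_bb(-3)=720, f_bb(-1)=-1440, f_bb(3)=10080.
Local minima occur where both diagonal entries positive: (-3, -3), (-3, 3). Count: 2.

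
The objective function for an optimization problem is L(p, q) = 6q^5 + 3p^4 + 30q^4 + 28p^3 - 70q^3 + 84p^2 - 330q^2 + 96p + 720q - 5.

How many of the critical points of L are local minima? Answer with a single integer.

L separates as a function of p plus a function of q, so ∇L=0 decouples.
∂L/∂p = 12(p + 1)(p + 2)(p + 4) = 0 at p ∈ {-4, -2, -1}; ∂L/∂q = 30(q - 2)(q - 1)(q + 3)(q + 4) = 0 at q ∈ {-4, -3, 1, 2}.
The Hessian is diagonal: diag(L_pp, L_qq). Second derivatives: L_pp(-4)=72, L_pp(-2)=-24, L_pp(-1)=36; L_qq(-4)=-900, L_qq(-3)=600, L_qq(1)=-600, L_qq(2)=900.
Local minima occur where both diagonal entries positive: (-4, -3), (-4, 2), (-1, -3), (-1, 2). Count: 4.

4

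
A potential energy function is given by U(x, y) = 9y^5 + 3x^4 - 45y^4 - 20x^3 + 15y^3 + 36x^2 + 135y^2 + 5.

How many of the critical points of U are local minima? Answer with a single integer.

U separates as a function of x plus a function of y, so ∇U=0 decouples.
∂U/∂x = 12x(x - 3)(x - 2) = 0 at x ∈ {0, 2, 3}; ∂U/∂y = 45y(y - 3)(y - 2)(y + 1) = 0 at y ∈ {-1, 0, 2, 3}.
The Hessian is diagonal: diag(U_xx, U_yy). Second derivatives: U_xx(0)=72, U_xx(2)=-24, U_xx(3)=36; U_yy(-1)=-540, U_yy(0)=270, U_yy(2)=-270, U_yy(3)=540.
Local minima occur where both diagonal entries positive: (0, 0), (0, 3), (3, 0), (3, 3). Count: 4.

4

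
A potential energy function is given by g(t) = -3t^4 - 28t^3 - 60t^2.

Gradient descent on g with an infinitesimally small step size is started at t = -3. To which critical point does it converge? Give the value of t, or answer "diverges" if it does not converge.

-2

g'(t) = -12t(t + 2)(t + 5), so g'(-3) = -72.
Gradient descent moves in the -g' direction, i.e. t is increasing.
The nearest critical point in that direction is t = -2, where g'' = 72 > 0 (a local minimum). The iterate converges there.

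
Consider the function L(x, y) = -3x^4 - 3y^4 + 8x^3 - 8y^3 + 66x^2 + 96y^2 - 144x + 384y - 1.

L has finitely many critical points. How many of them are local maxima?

4

L separates as a function of x plus a function of y, so ∇L=0 decouples.
∂L/∂x = -12(x - 4)(x - 1)(x + 3) = 0 at x ∈ {-3, 1, 4}; ∂L/∂y = -12(y - 4)(y + 2)(y + 4) = 0 at y ∈ {-4, -2, 4}.
The Hessian is diagonal: diag(L_xx, L_yy). Second derivatives: L_xx(-3)=-336, L_xx(1)=144, L_xx(4)=-252; L_yy(-4)=-192, L_yy(-2)=144, L_yy(4)=-576.
Local maxima occur where both diagonal entries negative: (-3, -4), (-3, 4), (4, -4), (4, 4). Count: 4.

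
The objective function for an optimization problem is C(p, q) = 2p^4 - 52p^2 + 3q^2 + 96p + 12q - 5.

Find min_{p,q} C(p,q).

-721

C(p,q) separates as A(p) + B(q) − 5, so its minimum is min A + min B − 5.
A'(p) = 8(p - 3)(p - 1)(p + 4) vanishes at p ∈ {-4, 1, 3}; B'(q) = 6q + 12 vanishes at q ∈ {-2}.
Local minima of A (where A''>0): A(-4)=-704, A(3)=-18. Local minima of B: B(-2)=-12.
So the global minimum of C is A(-4) + B(-2) − 5 = -704 − 12 − 5 = -721, attained at (-4, -2).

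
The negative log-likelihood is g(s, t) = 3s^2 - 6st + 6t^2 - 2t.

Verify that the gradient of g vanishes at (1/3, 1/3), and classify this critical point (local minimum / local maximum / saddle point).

∇g = (6s - 6t, -6s + 12t - 2); substituting (1/3, 1/3) gives ∇g = (0, 0), so (1/3, 1/3) is indeed a critical point.
The Hessian of g is constant: H = [[6, -6], [-6, 12]].
det(H) = 6·12 − (-6)² = 36.
det(H) > 0 and tr(H) = 18 > 0, so H is positive definite and the point is a local minimum.

local minimum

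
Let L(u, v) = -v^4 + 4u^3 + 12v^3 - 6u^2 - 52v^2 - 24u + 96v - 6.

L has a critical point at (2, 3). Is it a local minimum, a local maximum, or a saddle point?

The mixed partial ∂²L/∂u∂v is 0, so the Hessian at any point is diag(L_uu, L_vv) = diag(12(2u - 1), 4(-3v^2 + 18v - 26)).
At (2, 3): H = diag(36, 4).
Both eigenvalues are positive, so H is positive definite: a local minimum.

local minimum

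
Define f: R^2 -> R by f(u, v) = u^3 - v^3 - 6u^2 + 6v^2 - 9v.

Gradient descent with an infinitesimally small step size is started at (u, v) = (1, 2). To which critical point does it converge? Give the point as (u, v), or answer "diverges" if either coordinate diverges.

f is separable, so gradient descent decouples: u follows -∂f/∂u, v follows -∂f/∂v.
∂f/∂u = 3u(u - 4); at u=1 this is -9, so u increases.
∂f/∂v = -3(v - 3)(v - 1); at v=2 this is 3, so v decreases.
u converges to its nearest critical value 4 (a local min of the u-part); v converges to 1. The iterate converges to (4, 1).

(4, 1)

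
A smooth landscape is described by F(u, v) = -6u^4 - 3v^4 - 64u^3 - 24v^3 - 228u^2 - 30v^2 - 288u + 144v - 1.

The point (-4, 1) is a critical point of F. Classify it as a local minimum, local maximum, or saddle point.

The mixed partial ∂²F/∂u∂v is 0, so the Hessian at any point is diag(F_uu, F_vv) = diag(-24(3u^2 + 16u + 19), -12(3v^2 + 12v + 5)).
At (-4, 1): H = diag(-72, -240).
Both eigenvalues are negative, so H is negative definite: a local maximum.

local maximum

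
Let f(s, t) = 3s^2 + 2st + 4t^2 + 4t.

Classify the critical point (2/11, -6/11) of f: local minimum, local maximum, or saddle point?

The Hessian of f is constant: H = [[6, 2], [2, 8]].
det(H) = 6·8 − 2² = 44.
det(H) > 0 and tr(H) = 14 > 0, so H is positive definite and the point is a local minimum.

local minimum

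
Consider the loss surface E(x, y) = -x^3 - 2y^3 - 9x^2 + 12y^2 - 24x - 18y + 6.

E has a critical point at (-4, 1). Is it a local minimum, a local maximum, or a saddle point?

The mixed partial ∂²E/∂x∂y is 0, so the Hessian at any point is diag(E_xx, E_yy) = diag(-6(x + 3), 12(-y + 2)).
At (-4, 1): H = diag(6, 12).
Both eigenvalues are positive, so H is positive definite: a local minimum.

local minimum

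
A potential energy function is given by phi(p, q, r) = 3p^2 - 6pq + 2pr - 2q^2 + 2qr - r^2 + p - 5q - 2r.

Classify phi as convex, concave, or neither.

phi is quadratic, so its Hessian is the constant matrix H = [[6, -6, 2], [-6, -4, 2], [2, 2, -2]].
Leading principal minors: 6, -60, 64.
Neither pattern holds ⇒ H is indefinite ⇒ neither convex nor concave.

neither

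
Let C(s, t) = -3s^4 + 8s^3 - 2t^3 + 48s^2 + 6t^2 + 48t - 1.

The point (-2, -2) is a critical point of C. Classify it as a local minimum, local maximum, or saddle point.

The mixed partial ∂²C/∂s∂t is 0, so the Hessian at any point is diag(C_ss, C_tt) = diag(12(-3s^2 + 4s + 8), 12(-t + 1)).
At (-2, -2): H = diag(-144, 36).
The eigenvalues have opposite signs, so H is indefinite: a saddle point.

saddle point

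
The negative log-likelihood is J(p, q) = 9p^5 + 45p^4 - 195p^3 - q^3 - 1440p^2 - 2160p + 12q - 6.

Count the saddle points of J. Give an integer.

4

J separates as a function of p plus a function of q, so ∇J=0 decouples.
∂J/∂p = 45(p - 4)(p + 1)(p + 3)(p + 4) = 0 at p ∈ {-4, -3, -1, 4}; ∂J/∂q = -3(q - 2)(q + 2) = 0 at q ∈ {-2, 2}.
The Hessian is diagonal: diag(J_pp, J_qq). Second derivatives: J_pp(-4)=-1080, J_pp(-3)=630, J_pp(-1)=-1350, J_pp(4)=12600; J_qq(-2)=12, J_qq(2)=-12.
Saddle points occur where the two diagonal entries have opposite signs: (-4, -2), (-3, 2), (-1, -2), (4, 2). Count: 4.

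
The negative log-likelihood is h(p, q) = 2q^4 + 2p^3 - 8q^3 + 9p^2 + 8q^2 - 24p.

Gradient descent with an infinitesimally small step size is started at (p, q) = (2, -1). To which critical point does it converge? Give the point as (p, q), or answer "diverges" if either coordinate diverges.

(1, 0)

h is separable, so gradient descent decouples: p follows -∂h/∂p, q follows -∂h/∂q.
∂h/∂p = 6(p - 1)(p + 4); at p=2 this is 36, so p decreases.
∂h/∂q = 8q(q - 2)(q - 1); at q=-1 this is -48, so q increases.
p converges to its nearest critical value 1 (a local min of the p-part); q converges to 0. The iterate converges to (1, 0).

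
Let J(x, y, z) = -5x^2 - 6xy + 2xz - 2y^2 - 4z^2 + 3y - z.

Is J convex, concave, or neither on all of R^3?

concave

J is quadratic, so its Hessian is the constant matrix H = [[-10, -6, 2], [-6, -4, 0], [2, 0, -8]].
Leading principal minors: -10, 4, -16.
Signs alternate −, +, − ⇒ H ≺ 0 ⇒ concave.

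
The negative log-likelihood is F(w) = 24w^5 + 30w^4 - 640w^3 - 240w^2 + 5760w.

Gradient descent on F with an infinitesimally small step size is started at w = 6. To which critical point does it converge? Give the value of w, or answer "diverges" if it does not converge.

F'(w) = 120(w - 3)(w - 2)(w + 2)(w + 4), so F'(6) = 115200.
Gradient descent moves in the -F' direction, i.e. w is decreasing.
The nearest critical point in that direction is w = 3, where F'' = 4200 > 0 (a local minimum). The iterate converges there.

3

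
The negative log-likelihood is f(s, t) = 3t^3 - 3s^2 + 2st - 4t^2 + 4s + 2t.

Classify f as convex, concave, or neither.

The term 3t^3 is cubic, so the Hessian is not constant.
∂²f/∂t² = 18t - 8, which takes both signs as t varies (negative for sufficiently negative t). A diagonal entry of the Hessian changing sign means the Hessian is neither positive- nor negative-semidefinite on all of R^2.

neither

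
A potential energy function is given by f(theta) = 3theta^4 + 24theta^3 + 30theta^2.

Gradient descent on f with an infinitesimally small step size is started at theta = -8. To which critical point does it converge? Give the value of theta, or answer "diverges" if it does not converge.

f'(theta) = 12theta(theta + 1)(theta + 5), so f'(-8) = -2016.
Gradient descent moves in the -f' direction, i.e. theta is increasing.
The nearest critical point in that direction is theta = -5, where f'' = 240 > 0 (a local minimum). The iterate converges there.

-5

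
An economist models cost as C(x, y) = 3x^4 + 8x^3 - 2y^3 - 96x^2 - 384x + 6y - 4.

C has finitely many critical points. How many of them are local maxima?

C separates as a function of x plus a function of y, so ∇C=0 decouples.
∂C/∂x = 12(x - 4)(x + 2)(x + 4) = 0 at x ∈ {-4, -2, 4}; ∂C/∂y = -6(y - 1)(y + 1) = 0 at y ∈ {-1, 1}.
The Hessian is diagonal: diag(C_xx, C_yy). Second derivatives: C_xx(-4)=192, C_xx(-2)=-144, C_xx(4)=576; C_yy(-1)=12, C_yy(1)=-12.
Local maxima occur where both diagonal entries negative: (-2, 1). Count: 1.

1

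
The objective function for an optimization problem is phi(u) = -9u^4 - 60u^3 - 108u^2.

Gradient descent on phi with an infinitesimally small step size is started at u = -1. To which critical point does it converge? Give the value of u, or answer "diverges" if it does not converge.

-2

phi'(u) = -36u(u + 2)(u + 3), so phi'(-1) = 72.
Gradient descent moves in the -phi' direction, i.e. u is decreasing.
The nearest critical point in that direction is u = -2, where phi'' = 72 > 0 (a local minimum). The iterate converges there.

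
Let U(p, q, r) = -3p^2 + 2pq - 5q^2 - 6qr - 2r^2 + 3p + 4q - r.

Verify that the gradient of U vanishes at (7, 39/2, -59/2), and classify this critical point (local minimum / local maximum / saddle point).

local maximum

∇U = (-6p + 2q + 3, 2p - 10q - 6r + 4, -6q - 4r - 1); substituting (7, 39/2, -59/2) gives ∇U = (0, 0, 0), so (7, 39/2, -59/2) is indeed a critical point.
The Hessian is constant: H = [[-6, 2, 0], [2, -10, -6], [0, -6, -4]].
Leading principal minors: Δ₁ = -6, Δ₂ = 56, Δ₃ = -8.
The minors alternate sign starting negative (−, +, −), so H is negative definite: a local maximum.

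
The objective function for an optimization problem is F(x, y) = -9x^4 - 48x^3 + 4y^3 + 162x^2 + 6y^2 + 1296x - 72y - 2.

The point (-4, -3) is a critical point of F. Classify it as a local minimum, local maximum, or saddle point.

local maximum

The mixed partial ∂²F/∂x∂y is 0, so the Hessian at any point is diag(F_xx, F_yy) = diag(36(-3x^2 - 8x + 9), 12(2y + 1)).
At (-4, -3): H = diag(-252, -60).
Both eigenvalues are negative, so H is negative definite: a local maximum.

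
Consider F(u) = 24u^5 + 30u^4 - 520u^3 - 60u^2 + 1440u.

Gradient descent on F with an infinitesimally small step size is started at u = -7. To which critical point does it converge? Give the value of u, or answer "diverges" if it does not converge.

F'(u) = 120(u - 3)(u - 1)(u + 1)(u + 4), so F'(-7) = 172800.
Gradient descent moves in the -F' direction, i.e. u is decreasing.
There is no critical point below u=-7, and F' keeps the same sign, so the iterate runs off to −∞.

diverges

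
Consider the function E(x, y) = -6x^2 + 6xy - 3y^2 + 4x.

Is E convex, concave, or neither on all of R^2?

concave

E is quadratic, so its Hessian is the constant matrix H = [[-12, 6], [6, -6]].
det(H) = 36, tr(H) = -18.
det(H) > 0 and tr(H) < 0, so H is negative definite everywhere: concave.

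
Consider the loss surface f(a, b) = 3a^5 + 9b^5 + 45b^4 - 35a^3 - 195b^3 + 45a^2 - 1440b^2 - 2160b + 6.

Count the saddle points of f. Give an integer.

8

f separates as a function of a plus a function of b, so ∇f=0 decouples.
∂f/∂a = 15a(a - 2)(a - 1)(a + 3) = 0 at a ∈ {-3, 0, 1, 2}; ∂f/∂b = 45(b - 4)(b + 1)(b + 3)(b + 4) = 0 at b ∈ {-4, -3, -1, 4}.
The Hessian is diagonal: diag(f_aa, f_bb). Second derivatives: f_aa(-3)=-900, f_aa(0)=90, f_aa(1)=-60, f_aa(2)=150; f_bb(-4)=-1080, f_bb(-3)=630, f_bb(-1)=-1350, f_bb(4)=12600.
Saddle points occur where the two diagonal entries have opposite signs: (-3, -3), (-3, 4), (0, -4), (0, -1), (1, -3), (1, 4), (2, -4), (2, -1). Count: 8.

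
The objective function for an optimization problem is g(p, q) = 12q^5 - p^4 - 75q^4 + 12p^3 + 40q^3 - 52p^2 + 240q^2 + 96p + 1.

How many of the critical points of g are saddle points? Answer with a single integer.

g separates as a function of p plus a function of q, so ∇g=0 decouples.
∂g/∂p = -4(p - 4)(p - 3)(p - 2) = 0 at p ∈ {2, 3, 4}; ∂g/∂q = 60q(q - 4)(q - 2)(q + 1) = 0 at q ∈ {-1, 0, 2, 4}.
The Hessian is diagonal: diag(g_pp, g_qq). Second derivatives: g_pp(2)=-8, g_pp(3)=4, g_pp(4)=-8; g_qq(-1)=-900, g_qq(0)=480, g_qq(2)=-720, g_qq(4)=2400.
Saddle points occur where the two diagonal entries have opposite signs: (2, 0), (2, 4), (3, -1), (3, 2), (4, 0), (4, 4). Count: 6.

6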